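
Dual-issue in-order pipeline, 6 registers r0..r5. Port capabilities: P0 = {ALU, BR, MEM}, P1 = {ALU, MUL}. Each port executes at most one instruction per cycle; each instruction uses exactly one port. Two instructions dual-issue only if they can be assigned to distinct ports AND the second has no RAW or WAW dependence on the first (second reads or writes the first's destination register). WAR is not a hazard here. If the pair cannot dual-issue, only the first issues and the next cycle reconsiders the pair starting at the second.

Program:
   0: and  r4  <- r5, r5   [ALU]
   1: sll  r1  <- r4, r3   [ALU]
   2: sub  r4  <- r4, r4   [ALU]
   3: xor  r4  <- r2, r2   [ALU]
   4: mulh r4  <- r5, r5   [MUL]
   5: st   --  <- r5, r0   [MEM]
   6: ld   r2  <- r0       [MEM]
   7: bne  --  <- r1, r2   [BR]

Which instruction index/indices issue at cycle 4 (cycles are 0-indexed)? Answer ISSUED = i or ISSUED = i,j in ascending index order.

ISSUED = 6

0. and.ALU @i0  | RAW r4
1. sll.ALU+sub.ALU @i1+i2  | 2-wide
2. xor.ALU @i3  | WAW r4
3. mulh.MUL+st.MEM @i4+i5  | 2-wide
4. ld.MEM @i6  | no-port MEM/BR
5. bne.BR @i7  | tail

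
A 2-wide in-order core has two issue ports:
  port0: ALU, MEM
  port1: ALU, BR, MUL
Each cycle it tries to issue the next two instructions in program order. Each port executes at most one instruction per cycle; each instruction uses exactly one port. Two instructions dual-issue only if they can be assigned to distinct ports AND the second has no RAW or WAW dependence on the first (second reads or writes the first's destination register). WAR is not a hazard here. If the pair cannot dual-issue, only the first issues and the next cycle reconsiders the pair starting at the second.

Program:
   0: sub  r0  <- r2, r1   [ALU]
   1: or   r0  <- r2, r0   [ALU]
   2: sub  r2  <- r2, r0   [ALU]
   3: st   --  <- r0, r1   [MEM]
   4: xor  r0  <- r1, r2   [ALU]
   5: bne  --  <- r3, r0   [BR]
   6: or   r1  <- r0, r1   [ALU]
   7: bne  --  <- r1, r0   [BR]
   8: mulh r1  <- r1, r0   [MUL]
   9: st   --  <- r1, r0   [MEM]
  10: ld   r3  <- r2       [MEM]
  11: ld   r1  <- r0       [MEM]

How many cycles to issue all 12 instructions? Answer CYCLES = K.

[0] i0  sub  -- RAW+WAW r0
[1] i1  or  -- RAW r0
[2] i2,i3  sub st  -- pair
[3] i4  xor  -- RAW r0
[4] i5,i6  bne or  -- pair
[5] i7  bne  -- no-port BR/MUL
[6] i8  mulh  -- RAW r1
[7] i9  st  -- no-port MEM/MEM
[8] i10  ld  -- no-port MEM/MEM
[9] i11  ld  -- tail

CYCLES = 10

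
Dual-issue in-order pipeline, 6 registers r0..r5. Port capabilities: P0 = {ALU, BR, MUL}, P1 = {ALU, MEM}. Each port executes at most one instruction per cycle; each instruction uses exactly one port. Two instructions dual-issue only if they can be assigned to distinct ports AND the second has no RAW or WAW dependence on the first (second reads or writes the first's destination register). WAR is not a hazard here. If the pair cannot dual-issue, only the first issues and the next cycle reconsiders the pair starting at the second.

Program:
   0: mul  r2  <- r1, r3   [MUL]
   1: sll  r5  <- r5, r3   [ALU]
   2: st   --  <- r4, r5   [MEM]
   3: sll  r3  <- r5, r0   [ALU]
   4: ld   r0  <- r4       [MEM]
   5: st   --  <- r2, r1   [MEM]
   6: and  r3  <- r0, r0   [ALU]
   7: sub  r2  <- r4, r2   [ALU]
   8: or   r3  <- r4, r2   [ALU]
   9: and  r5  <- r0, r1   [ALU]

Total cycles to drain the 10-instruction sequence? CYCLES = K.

CYCLES = 6

t=0 i0,i1:mul sll ; dual
t=1 i2,i3:st sll ; dual
t=2 i4:ld ; no-port MEM/MEM
t=3 i5,i6:st and ; dual
t=4 i7:sub ; RAW r2
t=5 i8,i9:or and ; dual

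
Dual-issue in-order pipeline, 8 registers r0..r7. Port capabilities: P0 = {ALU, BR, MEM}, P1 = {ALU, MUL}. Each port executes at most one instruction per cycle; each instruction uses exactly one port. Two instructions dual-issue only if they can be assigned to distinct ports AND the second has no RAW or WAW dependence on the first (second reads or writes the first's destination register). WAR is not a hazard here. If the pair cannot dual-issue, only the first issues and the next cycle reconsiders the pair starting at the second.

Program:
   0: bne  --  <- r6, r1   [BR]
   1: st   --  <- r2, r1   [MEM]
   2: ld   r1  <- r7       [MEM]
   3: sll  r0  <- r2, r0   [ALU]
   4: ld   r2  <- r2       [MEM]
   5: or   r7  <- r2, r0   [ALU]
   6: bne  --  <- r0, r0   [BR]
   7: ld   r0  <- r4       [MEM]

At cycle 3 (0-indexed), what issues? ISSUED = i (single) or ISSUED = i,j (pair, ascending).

ISSUED = 4

[0] i0  bne  -- no-port BR/MEM
[1] i1  st  -- no-port MEM/MEM
[2] i2,i3  ld;sll  -- pair
[3] i4  ld  -- RAW r2
[4] i5,i6  or;bne  -- pair
[5] i7  ld  -- tail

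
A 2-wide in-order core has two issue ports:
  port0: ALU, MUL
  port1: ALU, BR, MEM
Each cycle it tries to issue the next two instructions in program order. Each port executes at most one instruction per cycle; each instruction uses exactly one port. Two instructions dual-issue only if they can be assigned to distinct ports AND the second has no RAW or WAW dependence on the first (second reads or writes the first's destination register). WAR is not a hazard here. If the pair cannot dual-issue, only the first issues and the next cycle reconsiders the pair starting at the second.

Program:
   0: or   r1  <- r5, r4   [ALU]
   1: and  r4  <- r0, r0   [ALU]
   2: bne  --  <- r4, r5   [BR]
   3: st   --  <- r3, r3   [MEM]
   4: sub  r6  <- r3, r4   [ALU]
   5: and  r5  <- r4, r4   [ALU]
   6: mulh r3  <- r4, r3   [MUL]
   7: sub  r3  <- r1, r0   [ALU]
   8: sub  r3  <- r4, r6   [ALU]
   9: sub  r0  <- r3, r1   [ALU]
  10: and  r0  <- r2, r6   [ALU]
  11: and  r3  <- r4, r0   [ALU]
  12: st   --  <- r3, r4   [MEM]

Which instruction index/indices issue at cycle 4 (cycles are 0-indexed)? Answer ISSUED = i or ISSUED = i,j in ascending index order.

ISSUED = 7

0. or/and @i0+i1  | dual
1. bne @i2  | no-port BR/MEM
2. st/sub @i3+i4  | dual
3. and/mulh @i5+i6  | dual
4. sub @i7  | WAW r3
5. sub @i8  | RAW r3
6. sub @i9  | WAW r0
7. and @i10  | RAW r0
8. and @i11  | RAW r3
9. st @i12  | tail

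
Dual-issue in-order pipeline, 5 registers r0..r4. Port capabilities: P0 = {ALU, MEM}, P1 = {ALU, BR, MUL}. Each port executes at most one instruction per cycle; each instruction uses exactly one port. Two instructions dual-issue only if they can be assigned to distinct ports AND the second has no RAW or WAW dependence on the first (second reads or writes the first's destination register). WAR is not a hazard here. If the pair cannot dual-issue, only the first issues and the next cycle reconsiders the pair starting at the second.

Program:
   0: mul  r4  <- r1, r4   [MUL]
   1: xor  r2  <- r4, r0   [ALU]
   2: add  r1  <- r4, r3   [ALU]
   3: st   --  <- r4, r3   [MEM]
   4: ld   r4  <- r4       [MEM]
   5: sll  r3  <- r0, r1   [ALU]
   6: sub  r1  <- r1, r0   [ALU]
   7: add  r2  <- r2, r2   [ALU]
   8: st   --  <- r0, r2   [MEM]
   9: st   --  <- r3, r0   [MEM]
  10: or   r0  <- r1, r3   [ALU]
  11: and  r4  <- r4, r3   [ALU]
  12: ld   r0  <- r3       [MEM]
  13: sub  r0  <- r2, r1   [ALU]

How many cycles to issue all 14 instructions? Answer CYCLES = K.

t=0 i0:mul ; RAW r4
t=1 i1,i2:xor+add ; 2-wide
t=2 i3:st ; no-port MEM/MEM
t=3 i4,i5:ld+sll ; 2-wide
t=4 i6,i7:sub+add ; 2-wide
t=5 i8:st ; no-port MEM/MEM
t=6 i9,i10:st+or ; 2-wide
t=7 i11,i12:and+ld ; 2-wide
t=8 i13:sub ; tail

CYCLES = 9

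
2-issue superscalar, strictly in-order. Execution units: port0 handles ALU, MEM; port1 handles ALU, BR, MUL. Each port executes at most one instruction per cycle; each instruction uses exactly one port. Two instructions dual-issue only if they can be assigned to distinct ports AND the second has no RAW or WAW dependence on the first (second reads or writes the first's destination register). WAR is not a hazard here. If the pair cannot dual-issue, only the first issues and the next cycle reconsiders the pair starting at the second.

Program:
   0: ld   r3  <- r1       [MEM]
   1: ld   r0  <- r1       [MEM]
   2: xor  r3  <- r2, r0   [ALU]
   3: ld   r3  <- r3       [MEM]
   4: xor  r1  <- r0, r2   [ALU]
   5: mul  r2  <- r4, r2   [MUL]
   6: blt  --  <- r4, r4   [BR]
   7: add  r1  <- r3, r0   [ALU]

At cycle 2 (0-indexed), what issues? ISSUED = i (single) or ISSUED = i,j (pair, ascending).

ISSUED = 2

  cy0 -> i0 (ld) no-port MEM/MEM
  cy1 -> i1 (ld) RAW r0
  cy2 -> i2 (xor) RAW+WAW r3
  cy3 -> i3&i4 (ld/xor) 2-wide
  cy4 -> i5 (mul) no-port MUL/BR
  cy5 -> i6&i7 (blt/add) 2-wide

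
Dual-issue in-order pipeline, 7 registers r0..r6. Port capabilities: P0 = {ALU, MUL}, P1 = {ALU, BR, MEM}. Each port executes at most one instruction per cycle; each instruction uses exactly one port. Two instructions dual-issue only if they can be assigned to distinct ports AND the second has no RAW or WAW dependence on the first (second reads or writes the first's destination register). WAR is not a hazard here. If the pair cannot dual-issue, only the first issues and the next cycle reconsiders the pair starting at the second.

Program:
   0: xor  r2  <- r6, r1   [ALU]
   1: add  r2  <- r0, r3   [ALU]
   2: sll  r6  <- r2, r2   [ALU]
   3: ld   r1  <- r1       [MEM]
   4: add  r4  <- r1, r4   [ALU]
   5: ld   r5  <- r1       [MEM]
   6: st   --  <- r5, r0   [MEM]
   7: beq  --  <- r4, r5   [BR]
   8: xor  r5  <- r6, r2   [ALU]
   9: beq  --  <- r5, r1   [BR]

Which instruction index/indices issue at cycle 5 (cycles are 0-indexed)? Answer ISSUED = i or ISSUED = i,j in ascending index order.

ISSUED = 7,8

#0 head=0: xor.ALU i0 WAW r2
#1 head=1: add.ALU i1 RAW r2
#2 head=2: sll.ALU/ld.MEM i2/i3 2-wide
#3 head=4: add.ALU/ld.MEM i4/i5 2-wide
#4 head=6: st.MEM i6 no-port MEM/BR
#5 head=7: beq.BR/xor.ALU i7/i8 2-wide
#6 head=9: beq.BR i9 tail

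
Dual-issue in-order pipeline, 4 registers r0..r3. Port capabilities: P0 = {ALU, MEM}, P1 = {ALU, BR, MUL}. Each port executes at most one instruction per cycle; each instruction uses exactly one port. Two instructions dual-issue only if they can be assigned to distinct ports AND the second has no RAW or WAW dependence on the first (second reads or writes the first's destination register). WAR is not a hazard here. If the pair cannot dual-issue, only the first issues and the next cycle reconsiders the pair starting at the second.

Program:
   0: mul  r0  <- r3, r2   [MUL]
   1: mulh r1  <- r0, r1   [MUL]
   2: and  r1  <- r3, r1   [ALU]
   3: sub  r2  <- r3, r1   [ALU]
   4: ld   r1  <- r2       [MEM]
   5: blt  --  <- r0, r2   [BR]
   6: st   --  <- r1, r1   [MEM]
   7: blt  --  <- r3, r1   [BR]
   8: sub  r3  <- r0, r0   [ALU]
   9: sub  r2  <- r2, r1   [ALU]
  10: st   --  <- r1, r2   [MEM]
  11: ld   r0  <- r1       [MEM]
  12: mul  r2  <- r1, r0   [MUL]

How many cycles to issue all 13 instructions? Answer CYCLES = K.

#0 head=0: mul.MUL i0 no-port MUL/MUL
#1 head=1: mulh.MUL i1 RAW+WAW r1
#2 head=2: and.ALU i2 RAW r1
#3 head=3: sub.ALU i3 RAW r2
#4 head=4: ld.MEM blt.BR i4/i5 2-wide
#5 head=6: st.MEM blt.BR i6/i7 2-wide
#6 head=8: sub.ALU sub.ALU i8/i9 2-wide
#7 head=10: st.MEM i10 no-port MEM/MEM
#8 head=11: ld.MEM i11 RAW r0
#9 head=12: mul.MUL i12 tail

CYCLES = 10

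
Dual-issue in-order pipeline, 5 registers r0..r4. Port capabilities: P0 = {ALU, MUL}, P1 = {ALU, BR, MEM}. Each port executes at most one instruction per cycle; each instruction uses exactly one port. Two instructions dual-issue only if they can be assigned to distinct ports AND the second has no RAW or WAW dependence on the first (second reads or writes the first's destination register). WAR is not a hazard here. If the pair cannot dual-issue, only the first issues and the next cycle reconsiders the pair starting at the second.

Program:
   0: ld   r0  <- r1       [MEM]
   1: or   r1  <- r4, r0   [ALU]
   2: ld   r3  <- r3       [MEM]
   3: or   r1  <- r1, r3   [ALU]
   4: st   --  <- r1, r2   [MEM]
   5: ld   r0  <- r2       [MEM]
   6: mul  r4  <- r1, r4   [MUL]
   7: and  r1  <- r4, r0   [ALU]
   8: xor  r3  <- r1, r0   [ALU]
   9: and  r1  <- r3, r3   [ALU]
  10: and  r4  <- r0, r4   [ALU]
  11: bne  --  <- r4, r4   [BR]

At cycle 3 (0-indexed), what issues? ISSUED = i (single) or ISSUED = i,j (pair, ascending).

0. ld.MEM @i0  | RAW r0
1. or.ALU/ld.MEM @i1/i2  | dual
2. or.ALU @i3  | RAW r1
3. st.MEM @i4  | no-port MEM/MEM
4. ld.MEM/mul.MUL @i5/i6  | dual
5. and.ALU @i7  | RAW r1
6. xor.ALU @i8  | RAW r3
7. and.ALU/and.ALU @i9/i10  | dual
8. bne.BR @i11  | tail

ISSUED = 4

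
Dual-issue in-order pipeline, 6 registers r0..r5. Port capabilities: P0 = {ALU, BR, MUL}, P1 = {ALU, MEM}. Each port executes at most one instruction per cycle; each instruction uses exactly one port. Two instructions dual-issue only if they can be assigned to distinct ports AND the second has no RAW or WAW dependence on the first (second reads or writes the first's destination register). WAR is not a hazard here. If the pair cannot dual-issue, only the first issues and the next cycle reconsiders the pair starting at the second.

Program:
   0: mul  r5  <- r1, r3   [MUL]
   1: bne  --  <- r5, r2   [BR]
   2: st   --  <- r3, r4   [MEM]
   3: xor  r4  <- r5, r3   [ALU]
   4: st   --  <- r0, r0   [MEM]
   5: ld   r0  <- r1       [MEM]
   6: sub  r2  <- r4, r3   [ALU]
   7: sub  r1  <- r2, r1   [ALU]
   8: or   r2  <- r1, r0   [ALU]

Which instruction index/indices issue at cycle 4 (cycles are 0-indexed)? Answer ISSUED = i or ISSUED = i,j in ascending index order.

ISSUED = 7

c0: i0 mul.MUL  no-port MUL/BR
c1: i1/i2 bne.BR;st.MEM  dual
c2: i3/i4 xor.ALU;st.MEM  dual
c3: i5/i6 ld.MEM;sub.ALU  dual
c4: i7 sub.ALU  RAW r1
c5: i8 or.ALU  tail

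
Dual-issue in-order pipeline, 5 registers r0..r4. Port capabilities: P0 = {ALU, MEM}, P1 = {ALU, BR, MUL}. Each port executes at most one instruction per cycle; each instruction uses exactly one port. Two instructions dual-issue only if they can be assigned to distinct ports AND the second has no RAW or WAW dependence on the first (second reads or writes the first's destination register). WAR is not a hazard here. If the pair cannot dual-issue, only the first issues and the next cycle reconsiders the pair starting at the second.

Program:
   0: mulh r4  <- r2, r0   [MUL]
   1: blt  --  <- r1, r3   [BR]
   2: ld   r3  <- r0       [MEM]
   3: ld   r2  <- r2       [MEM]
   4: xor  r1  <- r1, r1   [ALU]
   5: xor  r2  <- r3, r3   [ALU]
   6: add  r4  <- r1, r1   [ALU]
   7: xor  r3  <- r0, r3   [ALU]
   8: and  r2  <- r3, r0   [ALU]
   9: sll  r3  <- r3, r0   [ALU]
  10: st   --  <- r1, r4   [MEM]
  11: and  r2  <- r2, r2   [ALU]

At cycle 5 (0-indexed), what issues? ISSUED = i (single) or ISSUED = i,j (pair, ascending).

ISSUED = 8,9

t=0 i0:mulh.MUL ; no-port MUL/BR
t=1 i1&i2:blt.BR/ld.MEM ; 2-wide
t=2 i3&i4:ld.MEM/xor.ALU ; 2-wide
t=3 i5&i6:xor.ALU/add.ALU ; 2-wide
t=4 i7:xor.ALU ; RAW r3
t=5 i8&i9:and.ALU/sll.ALU ; 2-wide
t=6 i10&i11:st.MEM/and.ALU ; 2-wide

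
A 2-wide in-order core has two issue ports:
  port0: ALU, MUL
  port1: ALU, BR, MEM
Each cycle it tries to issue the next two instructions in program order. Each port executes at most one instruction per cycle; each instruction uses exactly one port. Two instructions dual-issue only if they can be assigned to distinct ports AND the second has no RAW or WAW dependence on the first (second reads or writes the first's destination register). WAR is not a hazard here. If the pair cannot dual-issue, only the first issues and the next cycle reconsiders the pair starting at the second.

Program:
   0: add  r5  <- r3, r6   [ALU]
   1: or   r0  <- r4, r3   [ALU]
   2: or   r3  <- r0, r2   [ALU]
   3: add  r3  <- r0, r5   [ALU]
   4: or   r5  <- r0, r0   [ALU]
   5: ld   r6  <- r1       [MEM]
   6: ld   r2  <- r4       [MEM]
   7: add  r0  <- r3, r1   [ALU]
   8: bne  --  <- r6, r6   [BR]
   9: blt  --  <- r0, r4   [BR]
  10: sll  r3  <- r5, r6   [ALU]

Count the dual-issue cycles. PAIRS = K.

#0 head=0: add.ALU;or.ALU i0+i1 pair
#1 head=2: or.ALU i2 WAW r3
#2 head=3: add.ALU;or.ALU i3+i4 pair
#3 head=5: ld.MEM i5 no-port MEM/MEM
#4 head=6: ld.MEM;add.ALU i6+i7 pair
#5 head=8: bne.BR i8 no-port BR/BR
#6 head=9: blt.BR;sll.ALU i9+i10 pair

PAIRS = 4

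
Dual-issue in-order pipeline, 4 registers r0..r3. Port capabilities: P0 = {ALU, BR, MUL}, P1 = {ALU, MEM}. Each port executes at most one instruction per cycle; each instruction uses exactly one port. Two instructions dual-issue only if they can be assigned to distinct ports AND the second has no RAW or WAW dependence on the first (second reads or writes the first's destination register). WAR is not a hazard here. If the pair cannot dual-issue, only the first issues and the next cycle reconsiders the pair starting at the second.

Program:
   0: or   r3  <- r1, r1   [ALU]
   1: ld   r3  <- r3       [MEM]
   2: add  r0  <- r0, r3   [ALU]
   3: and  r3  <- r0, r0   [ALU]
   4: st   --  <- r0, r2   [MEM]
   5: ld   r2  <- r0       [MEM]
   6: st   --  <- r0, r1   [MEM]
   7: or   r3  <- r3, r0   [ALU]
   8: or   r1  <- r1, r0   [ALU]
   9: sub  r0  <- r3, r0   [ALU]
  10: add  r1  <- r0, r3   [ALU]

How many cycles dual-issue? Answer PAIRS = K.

[0] i0  or.ALU  -- RAW+WAW r3
[1] i1  ld.MEM  -- RAW r3
[2] i2  add.ALU  -- RAW r0
[3] i3+i4  and.ALU+st.MEM  -- 2-wide
[4] i5  ld.MEM  -- no-port MEM/MEM
[5] i6+i7  st.MEM+or.ALU  -- 2-wide
[6] i8+i9  or.ALU+sub.ALU  -- 2-wide
[7] i10  add.ALU  -- tail

PAIRS = 3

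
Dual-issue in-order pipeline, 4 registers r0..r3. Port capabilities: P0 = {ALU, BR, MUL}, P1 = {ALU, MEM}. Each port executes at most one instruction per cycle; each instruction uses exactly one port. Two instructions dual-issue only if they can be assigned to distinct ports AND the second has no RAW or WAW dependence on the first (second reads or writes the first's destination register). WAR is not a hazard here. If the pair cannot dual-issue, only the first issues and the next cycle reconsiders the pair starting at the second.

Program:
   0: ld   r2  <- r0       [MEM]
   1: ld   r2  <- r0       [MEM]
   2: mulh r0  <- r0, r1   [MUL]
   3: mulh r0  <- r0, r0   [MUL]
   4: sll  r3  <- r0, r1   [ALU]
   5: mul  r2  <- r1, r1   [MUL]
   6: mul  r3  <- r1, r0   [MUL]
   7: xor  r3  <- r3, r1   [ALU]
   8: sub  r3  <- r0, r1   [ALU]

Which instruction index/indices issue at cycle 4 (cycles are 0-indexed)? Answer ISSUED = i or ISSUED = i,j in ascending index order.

ISSUED = 6

t=0 i0:ld ; no-port MEM/MEM
t=1 i1&i2:ld;mulh ; pair
t=2 i3:mulh ; RAW r0
t=3 i4&i5:sll;mul ; pair
t=4 i6:mul ; RAW+WAW r3
t=5 i7:xor ; WAW r3
t=6 i8:sub ; tail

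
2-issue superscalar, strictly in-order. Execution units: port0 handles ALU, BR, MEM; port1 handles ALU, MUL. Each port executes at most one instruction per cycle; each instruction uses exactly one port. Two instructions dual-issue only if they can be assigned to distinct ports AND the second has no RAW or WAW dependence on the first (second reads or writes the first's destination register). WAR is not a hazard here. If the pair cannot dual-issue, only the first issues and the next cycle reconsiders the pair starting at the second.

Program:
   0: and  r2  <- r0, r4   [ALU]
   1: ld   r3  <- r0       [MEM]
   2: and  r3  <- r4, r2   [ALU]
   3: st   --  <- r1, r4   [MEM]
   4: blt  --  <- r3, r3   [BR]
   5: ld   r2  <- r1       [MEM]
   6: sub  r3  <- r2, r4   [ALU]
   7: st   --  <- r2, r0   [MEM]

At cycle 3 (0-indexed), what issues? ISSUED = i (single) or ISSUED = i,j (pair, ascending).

#0 head=0: and.ALU ld.MEM i0+i1 pair
#1 head=2: and.ALU st.MEM i2+i3 pair
#2 head=4: blt.BR i4 no-port BR/MEM
#3 head=5: ld.MEM i5 RAW r2
#4 head=6: sub.ALU st.MEM i6+i7 pair

ISSUED = 5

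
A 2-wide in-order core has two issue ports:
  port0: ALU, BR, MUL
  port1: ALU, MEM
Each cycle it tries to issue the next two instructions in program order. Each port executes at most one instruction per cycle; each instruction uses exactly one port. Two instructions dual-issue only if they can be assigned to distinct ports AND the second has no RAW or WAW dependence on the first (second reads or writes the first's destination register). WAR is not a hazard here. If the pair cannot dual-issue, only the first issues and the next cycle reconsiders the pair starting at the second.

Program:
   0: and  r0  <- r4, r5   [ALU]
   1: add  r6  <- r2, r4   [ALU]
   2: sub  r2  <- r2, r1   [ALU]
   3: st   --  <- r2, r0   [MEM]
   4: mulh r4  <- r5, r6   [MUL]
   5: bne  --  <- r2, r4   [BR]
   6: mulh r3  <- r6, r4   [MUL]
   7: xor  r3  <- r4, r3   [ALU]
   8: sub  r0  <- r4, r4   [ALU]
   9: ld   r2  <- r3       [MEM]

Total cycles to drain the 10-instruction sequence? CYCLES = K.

CYCLES = 7

0. and+add @i0&i1  | pair
1. sub @i2  | RAW r2
2. st+mulh @i3&i4  | pair
3. bne @i5  | no-port BR/MUL
4. mulh @i6  | RAW+WAW r3
5. xor+sub @i7&i8  | pair
6. ld @i9  | tail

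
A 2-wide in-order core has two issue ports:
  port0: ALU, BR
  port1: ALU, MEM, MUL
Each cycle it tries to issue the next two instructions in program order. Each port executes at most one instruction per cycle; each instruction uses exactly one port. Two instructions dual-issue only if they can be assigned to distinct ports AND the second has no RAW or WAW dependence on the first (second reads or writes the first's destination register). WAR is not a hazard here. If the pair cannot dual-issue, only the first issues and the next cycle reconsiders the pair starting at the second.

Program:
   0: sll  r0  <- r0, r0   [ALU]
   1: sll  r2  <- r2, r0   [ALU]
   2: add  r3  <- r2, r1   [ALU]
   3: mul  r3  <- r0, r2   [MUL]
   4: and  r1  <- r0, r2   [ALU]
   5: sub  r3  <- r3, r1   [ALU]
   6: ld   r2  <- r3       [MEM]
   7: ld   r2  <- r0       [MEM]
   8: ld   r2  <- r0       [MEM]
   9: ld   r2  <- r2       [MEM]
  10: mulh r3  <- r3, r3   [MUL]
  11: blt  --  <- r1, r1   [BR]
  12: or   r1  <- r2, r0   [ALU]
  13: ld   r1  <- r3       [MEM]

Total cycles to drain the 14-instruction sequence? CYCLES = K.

CYCLES = 12

c0: i0 sll.ALU  RAW r0
c1: i1 sll.ALU  RAW r2
c2: i2 add.ALU  WAW r3
c3: i3+i4 mul.MUL/and.ALU  dual
c4: i5 sub.ALU  RAW r3
c5: i6 ld.MEM  no-port MEM/MEM
c6: i7 ld.MEM  no-port MEM/MEM
c7: i8 ld.MEM  no-port MEM/MEM
c8: i9 ld.MEM  no-port MEM/MUL
c9: i10+i11 mulh.MUL/blt.BR  dual
c10: i12 or.ALU  WAW r1
c11: i13 ld.MEM  tail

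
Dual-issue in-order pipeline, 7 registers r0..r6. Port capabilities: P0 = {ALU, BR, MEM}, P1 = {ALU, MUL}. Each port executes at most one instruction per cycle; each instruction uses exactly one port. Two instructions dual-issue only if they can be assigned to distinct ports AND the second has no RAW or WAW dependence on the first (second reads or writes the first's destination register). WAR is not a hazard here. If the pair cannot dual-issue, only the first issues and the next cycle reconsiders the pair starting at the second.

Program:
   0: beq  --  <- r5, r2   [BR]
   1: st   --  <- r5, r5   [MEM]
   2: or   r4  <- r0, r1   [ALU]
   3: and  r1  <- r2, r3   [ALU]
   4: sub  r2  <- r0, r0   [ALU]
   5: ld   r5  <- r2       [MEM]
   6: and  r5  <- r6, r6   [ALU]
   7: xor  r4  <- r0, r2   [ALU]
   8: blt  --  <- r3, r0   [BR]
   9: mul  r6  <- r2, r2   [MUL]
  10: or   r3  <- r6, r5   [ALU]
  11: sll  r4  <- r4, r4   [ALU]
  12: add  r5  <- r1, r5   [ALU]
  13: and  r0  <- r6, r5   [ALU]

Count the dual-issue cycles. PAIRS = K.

PAIRS = 5

0. beq @i0  | no-port BR/MEM
1. st/or @i1/i2  | pair
2. and/sub @i3/i4  | pair
3. ld @i5  | WAW r5
4. and/xor @i6/i7  | pair
5. blt/mul @i8/i9  | pair
6. or/sll @i10/i11  | pair
7. add @i12  | RAW r5
8. and @i13  | tail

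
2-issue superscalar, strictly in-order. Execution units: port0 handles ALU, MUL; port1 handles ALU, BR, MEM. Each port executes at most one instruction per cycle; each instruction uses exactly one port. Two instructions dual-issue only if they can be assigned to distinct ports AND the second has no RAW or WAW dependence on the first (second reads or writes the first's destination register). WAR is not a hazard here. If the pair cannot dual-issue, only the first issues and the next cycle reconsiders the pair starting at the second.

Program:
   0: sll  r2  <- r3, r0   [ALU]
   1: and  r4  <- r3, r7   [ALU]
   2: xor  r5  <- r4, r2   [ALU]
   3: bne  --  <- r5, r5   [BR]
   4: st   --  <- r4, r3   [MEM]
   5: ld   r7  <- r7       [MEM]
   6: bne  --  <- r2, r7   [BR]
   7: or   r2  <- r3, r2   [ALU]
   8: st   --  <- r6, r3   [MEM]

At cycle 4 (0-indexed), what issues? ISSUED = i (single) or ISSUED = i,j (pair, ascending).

ISSUED = 5

t=0 i0,i1:sll.ALU/and.ALU ; 2-wide
t=1 i2:xor.ALU ; RAW r5
t=2 i3:bne.BR ; no-port BR/MEM
t=3 i4:st.MEM ; no-port MEM/MEM
t=4 i5:ld.MEM ; no-port MEM/BR
t=5 i6,i7:bne.BR/or.ALU ; 2-wide
t=6 i8:st.MEM ; tail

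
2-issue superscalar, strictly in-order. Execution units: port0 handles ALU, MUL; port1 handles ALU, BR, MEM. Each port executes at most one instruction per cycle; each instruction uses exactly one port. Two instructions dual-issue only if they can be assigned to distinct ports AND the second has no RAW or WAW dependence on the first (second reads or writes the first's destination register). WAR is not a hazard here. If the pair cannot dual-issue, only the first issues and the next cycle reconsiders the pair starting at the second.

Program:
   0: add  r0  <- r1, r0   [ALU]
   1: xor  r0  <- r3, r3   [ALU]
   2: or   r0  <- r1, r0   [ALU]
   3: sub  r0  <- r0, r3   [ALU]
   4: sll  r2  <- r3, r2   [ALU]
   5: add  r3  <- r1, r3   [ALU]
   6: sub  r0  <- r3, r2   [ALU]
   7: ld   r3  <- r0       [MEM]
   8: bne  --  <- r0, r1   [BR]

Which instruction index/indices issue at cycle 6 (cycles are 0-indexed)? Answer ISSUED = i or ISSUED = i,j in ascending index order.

ISSUED = 7

0. add.ALU @i0  | WAW r0
1. xor.ALU @i1  | RAW+WAW r0
2. or.ALU @i2  | RAW+WAW r0
3. sub.ALU sll.ALU @i3&i4  | 2-wide
4. add.ALU @i5  | RAW r3
5. sub.ALU @i6  | RAW r0
6. ld.MEM @i7  | no-port MEM/BR
7. bne.BR @i8  | tail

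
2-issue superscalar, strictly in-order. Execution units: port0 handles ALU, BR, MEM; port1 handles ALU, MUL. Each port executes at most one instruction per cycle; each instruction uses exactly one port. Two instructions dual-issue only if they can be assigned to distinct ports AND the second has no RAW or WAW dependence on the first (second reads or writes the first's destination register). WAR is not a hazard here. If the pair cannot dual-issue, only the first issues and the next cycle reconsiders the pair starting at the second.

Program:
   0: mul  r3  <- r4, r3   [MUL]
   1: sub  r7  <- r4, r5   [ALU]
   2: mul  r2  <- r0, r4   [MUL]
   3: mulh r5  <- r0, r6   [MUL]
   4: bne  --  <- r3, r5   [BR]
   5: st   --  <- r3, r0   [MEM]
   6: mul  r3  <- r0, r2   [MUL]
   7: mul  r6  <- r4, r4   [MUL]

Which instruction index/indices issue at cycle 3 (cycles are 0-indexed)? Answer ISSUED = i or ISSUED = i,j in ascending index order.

ISSUED = 4

c0: i0/i1 mul+sub  dual
c1: i2 mul  no-port MUL/MUL
c2: i3 mulh  RAW r5
c3: i4 bne  no-port BR/MEM
c4: i5/i6 st+mul  dual
c5: i7 mul  tail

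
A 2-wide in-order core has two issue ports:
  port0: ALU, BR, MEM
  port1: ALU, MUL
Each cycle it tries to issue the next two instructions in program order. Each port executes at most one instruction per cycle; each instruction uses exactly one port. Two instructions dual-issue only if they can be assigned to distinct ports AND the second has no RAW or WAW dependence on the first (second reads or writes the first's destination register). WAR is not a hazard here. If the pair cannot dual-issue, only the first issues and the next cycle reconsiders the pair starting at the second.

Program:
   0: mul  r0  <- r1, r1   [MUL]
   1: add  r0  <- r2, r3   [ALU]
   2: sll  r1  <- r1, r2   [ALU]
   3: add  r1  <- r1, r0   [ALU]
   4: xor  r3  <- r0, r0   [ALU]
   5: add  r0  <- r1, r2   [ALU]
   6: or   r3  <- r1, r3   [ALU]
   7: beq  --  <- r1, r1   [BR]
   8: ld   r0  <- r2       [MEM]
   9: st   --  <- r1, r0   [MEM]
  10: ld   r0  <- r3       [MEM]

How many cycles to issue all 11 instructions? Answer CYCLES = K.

c0: i0 mul.MUL  WAW r0
c1: i1,i2 add.ALU+sll.ALU  dual
c2: i3,i4 add.ALU+xor.ALU  dual
c3: i5,i6 add.ALU+or.ALU  dual
c4: i7 beq.BR  no-port BR/MEM
c5: i8 ld.MEM  no-port MEM/MEM
c6: i9 st.MEM  no-port MEM/MEM
c7: i10 ld.MEM  tail

CYCLES = 8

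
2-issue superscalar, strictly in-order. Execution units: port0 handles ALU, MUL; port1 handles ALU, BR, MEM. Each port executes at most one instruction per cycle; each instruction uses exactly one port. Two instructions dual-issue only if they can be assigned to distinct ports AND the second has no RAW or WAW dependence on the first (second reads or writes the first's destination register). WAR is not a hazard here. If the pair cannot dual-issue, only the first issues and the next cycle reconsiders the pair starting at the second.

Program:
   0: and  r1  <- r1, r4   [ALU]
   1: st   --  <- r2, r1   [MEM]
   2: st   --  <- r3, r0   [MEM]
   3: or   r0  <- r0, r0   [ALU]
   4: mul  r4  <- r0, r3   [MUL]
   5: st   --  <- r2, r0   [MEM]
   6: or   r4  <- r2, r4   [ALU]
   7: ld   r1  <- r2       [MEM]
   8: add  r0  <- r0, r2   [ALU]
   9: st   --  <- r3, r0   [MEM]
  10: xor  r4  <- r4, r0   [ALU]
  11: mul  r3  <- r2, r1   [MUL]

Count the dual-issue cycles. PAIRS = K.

t=0 i0:and ; RAW r1
t=1 i1:st ; no-port MEM/MEM
t=2 i2/i3:st+or ; dual
t=3 i4/i5:mul+st ; dual
t=4 i6/i7:or+ld ; dual
t=5 i8:add ; RAW r0
t=6 i9/i10:st+xor ; dual
t=7 i11:mul ; tail

PAIRS = 4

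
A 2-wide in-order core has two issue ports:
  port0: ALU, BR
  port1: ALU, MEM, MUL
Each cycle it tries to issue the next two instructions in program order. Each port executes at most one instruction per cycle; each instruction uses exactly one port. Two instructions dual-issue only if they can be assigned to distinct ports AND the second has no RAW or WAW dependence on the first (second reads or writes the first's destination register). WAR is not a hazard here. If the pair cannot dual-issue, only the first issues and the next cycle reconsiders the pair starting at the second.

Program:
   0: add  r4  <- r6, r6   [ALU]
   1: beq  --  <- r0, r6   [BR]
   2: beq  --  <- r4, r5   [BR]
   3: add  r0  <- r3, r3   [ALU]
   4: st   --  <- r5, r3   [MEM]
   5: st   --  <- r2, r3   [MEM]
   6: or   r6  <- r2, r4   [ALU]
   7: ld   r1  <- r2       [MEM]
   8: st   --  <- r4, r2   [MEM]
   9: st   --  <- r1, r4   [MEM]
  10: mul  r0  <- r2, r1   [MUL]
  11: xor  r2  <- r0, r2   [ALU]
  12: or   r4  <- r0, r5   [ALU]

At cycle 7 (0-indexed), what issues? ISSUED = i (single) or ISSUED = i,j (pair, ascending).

ISSUED = 10

c0: i0+i1 add;beq  2-wide
c1: i2+i3 beq;add  2-wide
c2: i4 st  no-port MEM/MEM
c3: i5+i6 st;or  2-wide
c4: i7 ld  no-port MEM/MEM
c5: i8 st  no-port MEM/MEM
c6: i9 st  no-port MEM/MUL
c7: i10 mul  RAW r0
c8: i11+i12 xor;or  2-wide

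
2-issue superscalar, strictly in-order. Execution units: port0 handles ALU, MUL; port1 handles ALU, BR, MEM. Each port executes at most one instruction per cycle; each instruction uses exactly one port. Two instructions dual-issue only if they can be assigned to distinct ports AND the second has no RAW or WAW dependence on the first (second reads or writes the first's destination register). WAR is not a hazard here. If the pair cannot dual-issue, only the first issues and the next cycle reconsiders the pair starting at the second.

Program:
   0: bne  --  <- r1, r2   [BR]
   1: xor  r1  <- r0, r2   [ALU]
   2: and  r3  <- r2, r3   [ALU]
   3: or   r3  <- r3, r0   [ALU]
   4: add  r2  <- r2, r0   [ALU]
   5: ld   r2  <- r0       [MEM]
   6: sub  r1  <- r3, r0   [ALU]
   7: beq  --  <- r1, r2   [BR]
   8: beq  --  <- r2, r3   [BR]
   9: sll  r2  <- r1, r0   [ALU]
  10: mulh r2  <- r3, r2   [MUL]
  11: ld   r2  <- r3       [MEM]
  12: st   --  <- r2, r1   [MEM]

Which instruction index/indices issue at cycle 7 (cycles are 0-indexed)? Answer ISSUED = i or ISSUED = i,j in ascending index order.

ISSUED = 11

c0: i0/i1 bne.BR/xor.ALU  dual
c1: i2 and.ALU  RAW+WAW r3
c2: i3/i4 or.ALU/add.ALU  dual
c3: i5/i6 ld.MEM/sub.ALU  dual
c4: i7 beq.BR  no-port BR/BR
c5: i8/i9 beq.BR/sll.ALU  dual
c6: i10 mulh.MUL  WAW r2
c7: i11 ld.MEM  no-port MEM/MEM
c8: i12 st.MEM  tail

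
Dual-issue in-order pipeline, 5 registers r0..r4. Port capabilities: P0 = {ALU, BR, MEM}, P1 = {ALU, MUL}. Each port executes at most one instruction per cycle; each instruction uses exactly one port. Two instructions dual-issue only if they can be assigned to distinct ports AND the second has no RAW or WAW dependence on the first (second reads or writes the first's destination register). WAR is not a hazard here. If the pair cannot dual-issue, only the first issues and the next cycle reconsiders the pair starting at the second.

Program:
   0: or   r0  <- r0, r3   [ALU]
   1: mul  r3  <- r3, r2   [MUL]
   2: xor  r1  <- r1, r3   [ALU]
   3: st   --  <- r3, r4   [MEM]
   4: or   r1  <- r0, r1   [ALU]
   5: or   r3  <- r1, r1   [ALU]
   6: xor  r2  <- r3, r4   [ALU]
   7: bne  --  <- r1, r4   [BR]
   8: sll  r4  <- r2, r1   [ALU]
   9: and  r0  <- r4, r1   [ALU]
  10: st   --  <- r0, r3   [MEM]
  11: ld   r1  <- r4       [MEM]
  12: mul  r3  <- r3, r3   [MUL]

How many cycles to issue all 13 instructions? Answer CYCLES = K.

CYCLES = 9

0. or.ALU mul.MUL @i0&i1  | pair
1. xor.ALU st.MEM @i2&i3  | pair
2. or.ALU @i4  | RAW r1
3. or.ALU @i5  | RAW r3
4. xor.ALU bne.BR @i6&i7  | pair
5. sll.ALU @i8  | RAW r4
6. and.ALU @i9  | RAW r0
7. st.MEM @i10  | no-port MEM/MEM
8. ld.MEM mul.MUL @i11&i12  | pair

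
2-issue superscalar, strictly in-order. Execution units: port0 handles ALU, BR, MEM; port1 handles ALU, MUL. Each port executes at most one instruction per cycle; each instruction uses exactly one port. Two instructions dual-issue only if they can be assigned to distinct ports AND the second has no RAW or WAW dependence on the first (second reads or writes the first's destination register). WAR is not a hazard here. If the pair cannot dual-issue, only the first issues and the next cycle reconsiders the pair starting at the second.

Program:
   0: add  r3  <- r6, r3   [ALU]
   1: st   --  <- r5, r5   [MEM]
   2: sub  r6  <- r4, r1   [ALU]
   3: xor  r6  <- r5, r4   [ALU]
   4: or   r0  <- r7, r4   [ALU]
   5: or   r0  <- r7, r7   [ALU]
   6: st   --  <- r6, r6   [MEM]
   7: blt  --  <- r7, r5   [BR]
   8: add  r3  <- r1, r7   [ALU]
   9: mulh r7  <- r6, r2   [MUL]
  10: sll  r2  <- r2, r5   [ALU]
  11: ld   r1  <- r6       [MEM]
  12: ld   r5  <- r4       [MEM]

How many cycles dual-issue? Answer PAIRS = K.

  cy0 -> i0,i1 (add.ALU+st.MEM) dual
  cy1 -> i2 (sub.ALU) WAW r6
  cy2 -> i3,i4 (xor.ALU+or.ALU) dual
  cy3 -> i5,i6 (or.ALU+st.MEM) dual
  cy4 -> i7,i8 (blt.BR+add.ALU) dual
  cy5 -> i9,i10 (mulh.MUL+sll.ALU) dual
  cy6 -> i11 (ld.MEM) no-port MEM/MEM
  cy7 -> i12 (ld.MEM) tail

PAIRS = 5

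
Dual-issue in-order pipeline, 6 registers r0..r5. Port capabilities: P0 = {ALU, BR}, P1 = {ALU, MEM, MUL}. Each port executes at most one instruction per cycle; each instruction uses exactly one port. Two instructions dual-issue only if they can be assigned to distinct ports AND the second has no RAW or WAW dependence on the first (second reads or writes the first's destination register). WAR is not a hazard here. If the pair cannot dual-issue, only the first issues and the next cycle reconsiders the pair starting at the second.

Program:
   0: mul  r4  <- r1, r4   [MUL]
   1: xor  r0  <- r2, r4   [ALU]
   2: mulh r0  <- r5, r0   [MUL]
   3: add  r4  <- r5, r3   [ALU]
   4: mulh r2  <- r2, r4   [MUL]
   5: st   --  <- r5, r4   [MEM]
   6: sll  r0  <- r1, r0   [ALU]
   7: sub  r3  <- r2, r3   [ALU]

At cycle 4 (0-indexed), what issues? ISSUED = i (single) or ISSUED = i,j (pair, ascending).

0. mul @i0  | RAW r4
1. xor @i1  | RAW+WAW r0
2. mulh add @i2+i3  | dual
3. mulh @i4  | no-port MUL/MEM
4. st sll @i5+i6  | dual
5. sub @i7  | tail

ISSUED = 5,6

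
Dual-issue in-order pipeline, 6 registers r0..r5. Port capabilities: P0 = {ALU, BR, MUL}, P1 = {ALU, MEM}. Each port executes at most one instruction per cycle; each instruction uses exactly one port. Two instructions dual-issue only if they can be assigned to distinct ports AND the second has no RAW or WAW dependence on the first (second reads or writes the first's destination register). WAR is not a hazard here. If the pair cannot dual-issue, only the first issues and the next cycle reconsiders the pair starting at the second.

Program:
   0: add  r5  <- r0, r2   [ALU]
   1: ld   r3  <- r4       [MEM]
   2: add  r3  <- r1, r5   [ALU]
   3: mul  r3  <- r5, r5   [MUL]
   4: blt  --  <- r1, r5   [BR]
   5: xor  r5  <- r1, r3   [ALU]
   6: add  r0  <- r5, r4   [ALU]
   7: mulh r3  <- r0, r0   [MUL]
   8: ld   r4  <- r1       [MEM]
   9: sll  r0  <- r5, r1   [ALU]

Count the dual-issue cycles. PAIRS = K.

PAIRS = 3

t=0 i0,i1:add.ALU/ld.MEM ; dual
t=1 i2:add.ALU ; WAW r3
t=2 i3:mul.MUL ; no-port MUL/BR
t=3 i4,i5:blt.BR/xor.ALU ; dual
t=4 i6:add.ALU ; RAW r0
t=5 i7,i8:mulh.MUL/ld.MEM ; dual
t=6 i9:sll.ALU ; tail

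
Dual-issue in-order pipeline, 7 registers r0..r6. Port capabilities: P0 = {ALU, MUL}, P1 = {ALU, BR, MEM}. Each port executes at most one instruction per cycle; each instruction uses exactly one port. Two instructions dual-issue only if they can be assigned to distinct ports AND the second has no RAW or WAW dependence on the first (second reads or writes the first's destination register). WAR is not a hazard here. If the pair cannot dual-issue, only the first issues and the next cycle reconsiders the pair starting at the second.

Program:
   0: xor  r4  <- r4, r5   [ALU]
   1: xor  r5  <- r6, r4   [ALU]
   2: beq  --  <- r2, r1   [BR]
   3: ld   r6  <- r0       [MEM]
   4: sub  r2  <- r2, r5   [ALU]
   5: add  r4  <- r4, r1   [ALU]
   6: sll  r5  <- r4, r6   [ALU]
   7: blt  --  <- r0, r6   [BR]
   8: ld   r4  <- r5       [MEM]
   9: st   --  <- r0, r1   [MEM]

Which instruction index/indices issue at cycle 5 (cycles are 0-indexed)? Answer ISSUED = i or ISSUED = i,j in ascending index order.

  cy0 -> i0 (xor.ALU) RAW r4
  cy1 -> i1&i2 (xor.ALU beq.BR) dual
  cy2 -> i3&i4 (ld.MEM sub.ALU) dual
  cy3 -> i5 (add.ALU) RAW r4
  cy4 -> i6&i7 (sll.ALU blt.BR) dual
  cy5 -> i8 (ld.MEM) no-port MEM/MEM
  cy6 -> i9 (st.MEM) tail

ISSUED = 8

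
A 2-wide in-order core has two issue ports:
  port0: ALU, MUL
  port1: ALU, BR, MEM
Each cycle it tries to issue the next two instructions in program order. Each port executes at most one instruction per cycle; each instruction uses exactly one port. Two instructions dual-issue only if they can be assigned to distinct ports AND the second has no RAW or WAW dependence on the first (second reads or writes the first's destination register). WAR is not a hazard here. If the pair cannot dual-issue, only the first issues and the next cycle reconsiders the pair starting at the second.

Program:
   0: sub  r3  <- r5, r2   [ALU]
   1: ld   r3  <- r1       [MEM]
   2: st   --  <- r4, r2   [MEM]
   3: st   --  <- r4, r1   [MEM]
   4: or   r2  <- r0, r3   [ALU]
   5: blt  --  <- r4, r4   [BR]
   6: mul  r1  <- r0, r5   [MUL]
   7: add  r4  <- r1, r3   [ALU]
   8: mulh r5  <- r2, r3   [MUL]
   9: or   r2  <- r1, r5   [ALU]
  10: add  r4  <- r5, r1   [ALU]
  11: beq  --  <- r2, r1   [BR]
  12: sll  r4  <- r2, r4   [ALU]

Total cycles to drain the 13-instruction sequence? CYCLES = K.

[0] i0  sub  -- WAW r3
[1] i1  ld  -- no-port MEM/MEM
[2] i2  st  -- no-port MEM/MEM
[3] i3&i4  st or  -- dual
[4] i5&i6  blt mul  -- dual
[5] i7&i8  add mulh  -- dual
[6] i9&i10  or add  -- dual
[7] i11&i12  beq sll  -- dual

CYCLES = 8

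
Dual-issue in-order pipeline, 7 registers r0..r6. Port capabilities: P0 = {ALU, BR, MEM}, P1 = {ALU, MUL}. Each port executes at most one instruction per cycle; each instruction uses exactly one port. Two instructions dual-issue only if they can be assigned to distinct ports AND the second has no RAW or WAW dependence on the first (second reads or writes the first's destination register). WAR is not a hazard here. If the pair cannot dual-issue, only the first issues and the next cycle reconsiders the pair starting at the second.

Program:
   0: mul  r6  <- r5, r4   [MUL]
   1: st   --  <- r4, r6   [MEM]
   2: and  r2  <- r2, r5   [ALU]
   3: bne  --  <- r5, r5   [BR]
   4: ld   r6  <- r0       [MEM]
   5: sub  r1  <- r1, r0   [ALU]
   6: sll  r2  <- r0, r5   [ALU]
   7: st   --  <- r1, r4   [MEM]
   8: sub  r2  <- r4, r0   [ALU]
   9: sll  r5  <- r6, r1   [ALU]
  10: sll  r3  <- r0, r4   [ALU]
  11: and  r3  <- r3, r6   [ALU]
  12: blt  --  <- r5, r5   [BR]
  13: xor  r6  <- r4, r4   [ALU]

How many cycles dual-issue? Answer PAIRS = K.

[0] i0  mul.MUL  -- RAW r6
[1] i1/i2  st.MEM+and.ALU  -- pair
[2] i3  bne.BR  -- no-port BR/MEM
[3] i4/i5  ld.MEM+sub.ALU  -- pair
[4] i6/i7  sll.ALU+st.MEM  -- pair
[5] i8/i9  sub.ALU+sll.ALU  -- pair
[6] i10  sll.ALU  -- RAW+WAW r3
[7] i11/i12  and.ALU+blt.BR  -- pair
[8] i13  xor.ALU  -- tail

PAIRS = 5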